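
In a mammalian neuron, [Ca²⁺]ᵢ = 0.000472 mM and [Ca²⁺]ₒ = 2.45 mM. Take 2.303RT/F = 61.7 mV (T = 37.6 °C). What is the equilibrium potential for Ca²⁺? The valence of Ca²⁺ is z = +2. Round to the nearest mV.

E = (61.7/z) · log₁₀([Ca²⁺]_out/[Ca²⁺]_in) with z = +2.
= (61.7/2) · log₁₀(2.45/0.000472) = 30.85 · log₁₀(5191)
= 30.85 · (3.7152) = 114.61 mV

115 mV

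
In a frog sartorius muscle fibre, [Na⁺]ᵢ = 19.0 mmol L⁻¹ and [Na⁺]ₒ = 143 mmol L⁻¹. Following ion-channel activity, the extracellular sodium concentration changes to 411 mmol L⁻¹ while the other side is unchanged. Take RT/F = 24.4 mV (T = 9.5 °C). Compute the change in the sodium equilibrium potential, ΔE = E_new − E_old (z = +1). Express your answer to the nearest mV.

E_old = (24.4/1)·ln(143/19.0) = 49.25 mV
E_new = (24.4/1)·ln(411/19.0) = 75.01 mV
ΔE = 75.01 − (49.25) = 25.76 mV

26 mV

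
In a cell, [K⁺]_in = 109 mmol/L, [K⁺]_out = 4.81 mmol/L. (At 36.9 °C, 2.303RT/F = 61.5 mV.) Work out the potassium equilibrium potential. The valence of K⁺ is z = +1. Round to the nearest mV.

-83 mV

E = (61.5/z) · log₁₀([K⁺]_out/[K⁺]_in) with z = +1.
= (61.5/1) · log₁₀(4.81/109) = 61.50 · log₁₀(0.04413)
= 61.50 · (-1.3553) = -83.35 mV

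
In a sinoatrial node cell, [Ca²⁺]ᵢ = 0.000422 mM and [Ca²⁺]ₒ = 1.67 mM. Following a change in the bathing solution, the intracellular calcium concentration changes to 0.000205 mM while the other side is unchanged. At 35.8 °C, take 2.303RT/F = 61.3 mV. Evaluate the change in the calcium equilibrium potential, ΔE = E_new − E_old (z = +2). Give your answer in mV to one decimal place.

E_old = (61.3/2)·log₁₀(1.67/0.000422) = 110.26 mV
E_new = (61.3/2)·log₁₀(1.67/0.000205) = 119.87 mV
ΔE = 119.87 − (110.26) = 9.61 mV

9.6 mV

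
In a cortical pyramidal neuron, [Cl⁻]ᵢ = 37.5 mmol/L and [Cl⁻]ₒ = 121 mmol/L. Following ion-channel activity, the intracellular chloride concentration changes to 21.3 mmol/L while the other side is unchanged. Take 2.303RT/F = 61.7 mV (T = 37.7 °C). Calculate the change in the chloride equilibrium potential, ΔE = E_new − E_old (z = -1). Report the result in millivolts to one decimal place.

E_old = (61.7/-1)·log₁₀(121/37.5) = -31.39 mV
E_new = (61.7/-1)·log₁₀(121/21.3) = -46.55 mV
ΔE = -46.55 − (-31.39) = -15.16 mV

-15.2 mV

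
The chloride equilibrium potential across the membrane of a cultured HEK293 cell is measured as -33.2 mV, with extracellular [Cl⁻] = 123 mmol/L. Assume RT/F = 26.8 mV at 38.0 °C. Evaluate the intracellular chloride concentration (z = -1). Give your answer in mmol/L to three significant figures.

35.6 mmol/L

Nernst: E = (26.8/-1) · ln([out]/[in]), so ln([out]/[in]) = -33.2 × -1 / 26.8 = 1.2388.
[out]/[in] = e^(1.2388) = 3.451.
[in] = 123 / 3.451 = 35.64 mmol/L.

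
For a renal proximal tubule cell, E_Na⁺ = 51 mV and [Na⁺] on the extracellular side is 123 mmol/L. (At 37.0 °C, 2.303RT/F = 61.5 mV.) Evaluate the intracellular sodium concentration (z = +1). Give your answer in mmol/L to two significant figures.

18 mmol/L

Nernst: E = (61.5/1) · log₁₀([out]/[in]), so log₁₀([out]/[in]) = 51.0 × 1 / 61.5 = 0.8293.
[out]/[in] = 10^(0.8293) = 6.749.
[in] = 123 / 6.749 = 18.22 mmol/L.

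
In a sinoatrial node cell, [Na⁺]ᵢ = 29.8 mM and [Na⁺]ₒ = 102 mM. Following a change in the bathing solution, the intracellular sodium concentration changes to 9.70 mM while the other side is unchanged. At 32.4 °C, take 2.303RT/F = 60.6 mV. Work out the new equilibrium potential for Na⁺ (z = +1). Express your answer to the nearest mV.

62 mV

After the shift: [Na⁺]_out = 102, [Na⁺]_in = 9.70 mM.
E_new = (60.6/1)·log₁₀(102/9.70) = 60.60 · (1.0218) = 61.92 mV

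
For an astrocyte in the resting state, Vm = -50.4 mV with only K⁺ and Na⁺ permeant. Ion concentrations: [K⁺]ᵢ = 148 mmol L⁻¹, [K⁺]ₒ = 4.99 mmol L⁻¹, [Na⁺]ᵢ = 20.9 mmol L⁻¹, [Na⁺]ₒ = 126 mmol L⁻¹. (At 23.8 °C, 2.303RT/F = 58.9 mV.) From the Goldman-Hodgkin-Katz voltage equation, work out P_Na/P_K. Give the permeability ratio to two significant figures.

0.13

Let α = P_Na/P_K. GHK: Vm = 58.9·log₁₀[(Kₒ + α·Naₒ)/(Kᵢ + α·Naᵢ)].
10^(Vm/58.9) = 10^(-50.4/58.9) = 0.13942
So 0.13942·(Kᵢ + α·Naᵢ) = Kₒ + α·Naₒ → α = (0.13942·148.0 − 4.99) / (126.0 − 0.13942·20.9)
α = (20.63 − 4.99) / (126.0 − 2.914) = 15.64/123.1 = 0.1271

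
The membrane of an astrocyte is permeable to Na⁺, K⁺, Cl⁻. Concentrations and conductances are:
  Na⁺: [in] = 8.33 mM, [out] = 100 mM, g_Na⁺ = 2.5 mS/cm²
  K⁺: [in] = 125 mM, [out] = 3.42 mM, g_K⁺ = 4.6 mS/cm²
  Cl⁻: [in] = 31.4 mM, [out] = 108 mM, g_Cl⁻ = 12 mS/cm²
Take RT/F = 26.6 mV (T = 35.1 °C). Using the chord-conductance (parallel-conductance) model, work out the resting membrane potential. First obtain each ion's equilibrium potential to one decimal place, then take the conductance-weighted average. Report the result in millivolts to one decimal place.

-35.1 mV

E_Na⁺ = (26.6/1)·ln(100/8.33) = 66.1 mV
E_K⁺ = (26.6/1)·ln(3.42/125) = -95.7 mV
E_Cl⁻ = (26.6/-1)·ln(108/31.4) = -32.9 mV
Vm = (Σ gᵢEᵢ)/(Σ gᵢ) = (2.5·66.1 + 4.6·-95.7 + 12·-32.9) / (2.5 + 4.6 + 12)
= -669.77 / 19.1 = -35.07 mV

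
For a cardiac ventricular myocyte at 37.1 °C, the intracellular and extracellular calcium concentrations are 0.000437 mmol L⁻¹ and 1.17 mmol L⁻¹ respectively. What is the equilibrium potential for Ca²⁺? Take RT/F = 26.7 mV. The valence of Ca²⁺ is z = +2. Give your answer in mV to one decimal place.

E = (26.7/z) · ln([Ca²⁺]_out/[Ca²⁺]_in) with z = +2.
= (26.7/2) · ln(1.17/0.000437) = 13.35 · ln(2677)
= 13.35 · (7.8926) = 105.37 mV

105.4 mV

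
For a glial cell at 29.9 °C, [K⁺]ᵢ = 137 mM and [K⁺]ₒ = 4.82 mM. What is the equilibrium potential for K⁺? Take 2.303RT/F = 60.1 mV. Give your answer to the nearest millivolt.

E = (60.1/z) · log₁₀([K⁺]_out/[K⁺]_in) with z = +1.
= (60.1/1) · log₁₀(4.82/137) = 60.10 · log₁₀(0.03518)
= 60.10 · (-1.4537) = -87.37 mV

-87 mV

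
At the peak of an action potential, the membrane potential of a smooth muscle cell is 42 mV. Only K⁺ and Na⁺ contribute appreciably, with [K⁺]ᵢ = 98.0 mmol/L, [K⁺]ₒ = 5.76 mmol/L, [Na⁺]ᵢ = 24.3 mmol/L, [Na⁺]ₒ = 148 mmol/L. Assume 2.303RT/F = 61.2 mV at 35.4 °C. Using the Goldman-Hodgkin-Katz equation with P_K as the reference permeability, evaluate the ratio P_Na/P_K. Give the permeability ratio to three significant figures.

Let α = P_Na/P_K. GHK: Vm = 61.2·log₁₀[(Kₒ + α·Naₒ)/(Kᵢ + α·Naᵢ)].
10^(Vm/61.2) = 10^(42.0/61.2) = 4.856
So 4.856·(Kᵢ + α·Naᵢ) = Kₒ + α·Naₒ → α = (4.856·98.0 − 5.76) / (148.0 − 4.856·24.3)
α = (475.9 − 5.76) / (148.0 − 118) = 470.1/30 = 15.67

15.7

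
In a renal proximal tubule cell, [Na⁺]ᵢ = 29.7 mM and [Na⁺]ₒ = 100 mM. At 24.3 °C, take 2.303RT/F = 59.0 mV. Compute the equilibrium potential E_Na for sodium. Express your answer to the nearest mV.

E = (59.0/z) · log₁₀([Na⁺]_out/[Na⁺]_in) with z = +1.
= (59.0/1) · log₁₀(100/29.7) = 59.00 · log₁₀(3.367)
= 59.00 · (0.5272) = 31.11 mV

31 mV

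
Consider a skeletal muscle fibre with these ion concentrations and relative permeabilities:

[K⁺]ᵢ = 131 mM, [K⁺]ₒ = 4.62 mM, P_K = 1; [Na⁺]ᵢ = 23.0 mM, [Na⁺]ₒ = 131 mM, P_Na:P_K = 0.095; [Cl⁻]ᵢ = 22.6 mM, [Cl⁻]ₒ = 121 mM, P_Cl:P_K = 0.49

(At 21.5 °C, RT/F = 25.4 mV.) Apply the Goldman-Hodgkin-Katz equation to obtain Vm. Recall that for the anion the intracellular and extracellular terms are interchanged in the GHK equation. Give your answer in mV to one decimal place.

-48.8 mV

Vm = 25.4 · ln[(Σ P·[cation]ₒ + Σ P·[anion]ᵢ) / (Σ P·[cation]ᵢ + Σ P·[anion]ₒ)]
Numerator = 1×4.62 + 0.095×131 + 0.49×22.6 = 28.14
Denominator = 1×131 + 0.095×23.0 + 0.49×121 = 192.5
Vm = 25.4 · ln(0.1462) = 25.4 × (-1.9228) = -48.84 mV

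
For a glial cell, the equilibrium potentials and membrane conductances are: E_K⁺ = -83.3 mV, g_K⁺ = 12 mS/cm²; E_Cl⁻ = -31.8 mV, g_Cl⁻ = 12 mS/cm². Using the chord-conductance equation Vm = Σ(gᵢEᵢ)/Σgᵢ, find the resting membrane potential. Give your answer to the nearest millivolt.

Σ gᵢEᵢ = 12·(-83.3) + 12·(-31.8) = -1381.20
Σ gᵢ = 12 + 12 = 24
Vm = -1381.20 / 24 = -57.55 mV

-58 mV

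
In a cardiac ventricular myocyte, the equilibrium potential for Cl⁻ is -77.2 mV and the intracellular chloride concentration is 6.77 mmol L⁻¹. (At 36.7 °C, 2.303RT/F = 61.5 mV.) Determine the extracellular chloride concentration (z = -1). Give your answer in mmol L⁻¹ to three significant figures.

Nernst: E = (61.5/-1) · log₁₀([out]/[in]), so log₁₀([out]/[in]) = -77.2 × -1 / 61.5 = 1.2553.
[out]/[in] = 10^(1.2553) = 18.
[out] = 18 × 6.77 = 121.9 mmol L⁻¹.

122 mmol L⁻¹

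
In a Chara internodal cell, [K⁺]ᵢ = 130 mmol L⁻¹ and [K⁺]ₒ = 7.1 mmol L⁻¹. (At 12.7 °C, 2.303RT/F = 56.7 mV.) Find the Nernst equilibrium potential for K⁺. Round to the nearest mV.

E = (56.7/z) · log₁₀([K⁺]_out/[K⁺]_in) with z = +1.
= (56.7/1) · log₁₀(7.1/130) = 56.70 · log₁₀(0.05462)
= 56.70 · (-1.2627) = -71.59 mV

-72 mV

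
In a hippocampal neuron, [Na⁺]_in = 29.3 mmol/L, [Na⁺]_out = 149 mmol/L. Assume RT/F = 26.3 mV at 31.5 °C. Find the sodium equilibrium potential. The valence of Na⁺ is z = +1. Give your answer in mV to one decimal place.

E = (26.3/z) · ln([Na⁺]_out/[Na⁺]_in) with z = +1.
= (26.3/1) · ln(149/29.3) = 26.30 · ln(5.085)
= 26.30 · (1.6264) = 42.77 mV

42.8 mV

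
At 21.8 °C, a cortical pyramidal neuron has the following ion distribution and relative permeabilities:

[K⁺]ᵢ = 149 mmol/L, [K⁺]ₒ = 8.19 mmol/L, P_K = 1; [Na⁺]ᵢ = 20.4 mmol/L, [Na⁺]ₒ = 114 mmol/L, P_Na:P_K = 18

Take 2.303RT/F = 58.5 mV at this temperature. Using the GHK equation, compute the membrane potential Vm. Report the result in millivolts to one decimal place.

35.2 mV

Vm = 58.5 · log₁₀[(Σ P·[cation]ₒ + Σ P·[anion]ᵢ) / (Σ P·[cation]ᵢ + Σ P·[anion]ₒ)]
Numerator = 1×8.19 + 18×114 = 2060
Denominator = 1×149 + 18×20.4 = 516.2
Vm = 58.5 · log₁₀(3.9911) = 58.5 × (0.6011) = 35.16 mV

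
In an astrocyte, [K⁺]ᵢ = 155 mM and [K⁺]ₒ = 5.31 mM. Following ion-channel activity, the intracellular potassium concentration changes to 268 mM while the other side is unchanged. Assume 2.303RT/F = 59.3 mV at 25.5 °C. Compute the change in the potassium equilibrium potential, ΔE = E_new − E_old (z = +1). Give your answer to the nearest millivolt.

-14 mV

E_old = (59.3/1)·log₁₀(5.31/155) = -86.89 mV
E_new = (59.3/1)·log₁₀(5.31/268) = -100.99 mV
ΔE = -100.99 − (-86.89) = -14.10 mV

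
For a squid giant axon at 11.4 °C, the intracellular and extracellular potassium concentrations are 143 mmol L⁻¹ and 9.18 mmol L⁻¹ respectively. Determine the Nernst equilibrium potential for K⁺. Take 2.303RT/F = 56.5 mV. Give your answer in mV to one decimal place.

E = (56.5/z) · log₁₀([K⁺]_out/[K⁺]_in) with z = +1.
= (56.5/1) · log₁₀(9.18/143) = 56.50 · log₁₀(0.0642)
= 56.50 · (-1.1925) = -67.38 mV

-67.4 mV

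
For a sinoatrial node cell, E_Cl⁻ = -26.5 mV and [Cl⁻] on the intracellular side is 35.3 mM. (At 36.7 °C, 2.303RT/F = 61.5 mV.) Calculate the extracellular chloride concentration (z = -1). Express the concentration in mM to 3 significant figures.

95.2 mM

Nernst: E = (61.5/-1) · log₁₀([out]/[in]), so log₁₀([out]/[in]) = -26.5 × -1 / 61.5 = 0.4309.
[out]/[in] = 10^(0.4309) = 2.697.
[out] = 2.697 × 35.3 = 95.21 mM.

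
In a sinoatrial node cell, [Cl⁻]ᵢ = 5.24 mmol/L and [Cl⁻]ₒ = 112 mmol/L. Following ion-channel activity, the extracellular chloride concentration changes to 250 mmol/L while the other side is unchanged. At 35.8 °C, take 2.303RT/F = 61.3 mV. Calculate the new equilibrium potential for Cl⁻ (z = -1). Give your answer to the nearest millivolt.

-103 mV

After the shift: [Cl⁻]_out = 250, [Cl⁻]_in = 5.24 mmol/L.
E_new = (61.3/-1)·log₁₀(250/5.24) = -61.30 · (1.6786) = -102.90 mV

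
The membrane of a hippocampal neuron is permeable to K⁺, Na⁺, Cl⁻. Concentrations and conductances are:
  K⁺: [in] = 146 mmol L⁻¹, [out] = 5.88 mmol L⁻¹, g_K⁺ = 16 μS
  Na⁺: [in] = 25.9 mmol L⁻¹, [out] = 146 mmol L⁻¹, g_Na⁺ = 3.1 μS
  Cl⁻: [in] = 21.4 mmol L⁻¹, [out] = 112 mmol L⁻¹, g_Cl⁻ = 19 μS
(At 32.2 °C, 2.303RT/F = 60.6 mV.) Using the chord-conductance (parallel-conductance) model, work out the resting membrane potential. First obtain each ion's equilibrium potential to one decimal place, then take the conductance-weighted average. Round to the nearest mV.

E_K⁺ = (60.6/1)·log₁₀(5.88/146) = -84.5 mV
E_Na⁺ = (60.6/1)·log₁₀(146/25.9) = 45.5 mV
E_Cl⁻ = (60.6/-1)·log₁₀(112/21.4) = -43.6 mV
Vm = (Σ gᵢEᵢ)/(Σ gᵢ) = (16·-84.5 + 3.1·45.5 + 19·-43.6) / (16 + 3.1 + 19)
= -2039.35 / 38.1 = -53.53 mV

-54 mV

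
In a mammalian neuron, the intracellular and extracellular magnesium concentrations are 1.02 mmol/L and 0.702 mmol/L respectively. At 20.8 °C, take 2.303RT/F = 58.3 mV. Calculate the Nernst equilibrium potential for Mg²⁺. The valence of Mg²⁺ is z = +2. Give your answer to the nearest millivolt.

-5 mV

E = (58.3/z) · log₁₀([Mg²⁺]_out/[Mg²⁺]_in) with z = +2.
= (58.3/2) · log₁₀(0.702/1.02) = 29.15 · log₁₀(0.6882)
= 29.15 · (-0.1623) = -4.73 mV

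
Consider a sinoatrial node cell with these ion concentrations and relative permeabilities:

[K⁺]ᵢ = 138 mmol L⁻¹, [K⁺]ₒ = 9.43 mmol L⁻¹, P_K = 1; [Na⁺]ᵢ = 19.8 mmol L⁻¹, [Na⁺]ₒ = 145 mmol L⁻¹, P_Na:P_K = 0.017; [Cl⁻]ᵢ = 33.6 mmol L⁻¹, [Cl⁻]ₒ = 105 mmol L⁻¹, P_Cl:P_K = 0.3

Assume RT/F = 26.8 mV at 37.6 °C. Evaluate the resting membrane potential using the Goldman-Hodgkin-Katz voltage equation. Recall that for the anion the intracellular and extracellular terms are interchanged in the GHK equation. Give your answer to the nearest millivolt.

-55 mV

Vm = 26.8 · ln[(Σ P·[cation]ₒ + Σ P·[anion]ᵢ) / (Σ P·[cation]ᵢ + Σ P·[anion]ₒ)]
Numerator = 1×9.43 + 0.017×145 + 0.3×33.6 = 21.98
Denominator = 1×138 + 0.017×19.8 + 0.3×105 = 169.8
Vm = 26.8 · ln(0.12939) = 26.8 × (-2.0449) = -54.80 mV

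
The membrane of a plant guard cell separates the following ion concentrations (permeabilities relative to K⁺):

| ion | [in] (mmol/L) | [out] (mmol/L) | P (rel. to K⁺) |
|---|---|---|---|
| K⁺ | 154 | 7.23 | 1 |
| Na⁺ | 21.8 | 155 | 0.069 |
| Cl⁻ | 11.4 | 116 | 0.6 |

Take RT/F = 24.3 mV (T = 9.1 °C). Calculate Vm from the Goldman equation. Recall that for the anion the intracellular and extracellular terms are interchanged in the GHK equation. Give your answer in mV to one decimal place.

-53.6 mV

Vm = 24.3 · ln[(Σ P·[cation]ₒ + Σ P·[anion]ᵢ) / (Σ P·[cation]ᵢ + Σ P·[anion]ₒ)]
Numerator = 1×7.23 + 0.069×155 + 0.6×11.4 = 24.77
Denominator = 1×154 + 0.069×21.8 + 0.6×116 = 225.1
Vm = 24.3 · ln(0.11002) = 24.3 × (-2.2071) = -53.63 mV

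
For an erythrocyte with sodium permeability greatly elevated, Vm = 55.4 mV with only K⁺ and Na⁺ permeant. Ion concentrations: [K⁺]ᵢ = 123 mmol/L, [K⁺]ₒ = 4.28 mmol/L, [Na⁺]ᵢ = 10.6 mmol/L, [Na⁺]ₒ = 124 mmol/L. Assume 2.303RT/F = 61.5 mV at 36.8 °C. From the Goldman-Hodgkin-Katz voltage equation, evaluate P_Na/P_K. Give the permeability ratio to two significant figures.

25

Let α = P_Na/P_K. GHK: Vm = 61.5·log₁₀[(Kₒ + α·Naₒ)/(Kᵢ + α·Naᵢ)].
10^(Vm/61.5) = 10^(55.4/61.5) = 7.9582
So 7.9582·(Kᵢ + α·Naᵢ) = Kₒ + α·Naₒ → α = (7.9582·123.0 − 4.28) / (124.0 − 7.9582·10.6)
α = (978.9 − 4.28) / (124.0 − 84.36) = 974.6/39.64 = 24.58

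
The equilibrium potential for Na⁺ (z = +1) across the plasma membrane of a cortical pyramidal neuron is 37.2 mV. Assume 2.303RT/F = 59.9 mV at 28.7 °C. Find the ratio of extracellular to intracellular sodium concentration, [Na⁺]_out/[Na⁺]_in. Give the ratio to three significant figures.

4.18

log₁₀([out]/[in]) = E·z/(59.9) = 37.2 × 1 / 59.9 = 0.6210
[out]/[in] = 10^(0.6210) = 4.179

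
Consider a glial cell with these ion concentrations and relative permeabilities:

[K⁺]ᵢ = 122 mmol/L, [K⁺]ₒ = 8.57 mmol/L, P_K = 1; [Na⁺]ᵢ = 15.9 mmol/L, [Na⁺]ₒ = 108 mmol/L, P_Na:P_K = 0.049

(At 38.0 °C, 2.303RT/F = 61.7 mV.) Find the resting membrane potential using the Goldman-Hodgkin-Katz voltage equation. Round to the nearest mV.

-58 mV

Vm = 61.7 · log₁₀[(Σ P·[cation]ₒ + Σ P·[anion]ᵢ) / (Σ P·[cation]ᵢ + Σ P·[anion]ₒ)]
Numerator = 1×8.57 + 0.049×108 = 13.86
Denominator = 1×122 + 0.049×15.9 = 122.8
Vm = 61.7 · log₁₀(0.1129) = 61.7 × (-0.9473) = -58.45 mV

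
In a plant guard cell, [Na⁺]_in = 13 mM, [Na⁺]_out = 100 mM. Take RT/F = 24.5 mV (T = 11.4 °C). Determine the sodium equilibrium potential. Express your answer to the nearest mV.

E = (24.5/z) · ln([Na⁺]_out/[Na⁺]_in) with z = +1.
= (24.5/1) · ln(100/13) = 24.50 · ln(7.692)
= 24.50 · (2.0402) = 49.99 mV

50 mV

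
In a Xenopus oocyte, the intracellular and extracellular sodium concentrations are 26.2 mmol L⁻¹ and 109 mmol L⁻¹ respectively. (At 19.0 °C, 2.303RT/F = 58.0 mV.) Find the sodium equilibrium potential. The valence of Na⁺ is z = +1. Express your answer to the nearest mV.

E = (58.0/z) · log₁₀([Na⁺]_out/[Na⁺]_in) with z = +1.
= (58.0/1) · log₁₀(109/26.2) = 58.00 · log₁₀(4.16)
= 58.00 · (0.6191) = 35.91 mV

36 mV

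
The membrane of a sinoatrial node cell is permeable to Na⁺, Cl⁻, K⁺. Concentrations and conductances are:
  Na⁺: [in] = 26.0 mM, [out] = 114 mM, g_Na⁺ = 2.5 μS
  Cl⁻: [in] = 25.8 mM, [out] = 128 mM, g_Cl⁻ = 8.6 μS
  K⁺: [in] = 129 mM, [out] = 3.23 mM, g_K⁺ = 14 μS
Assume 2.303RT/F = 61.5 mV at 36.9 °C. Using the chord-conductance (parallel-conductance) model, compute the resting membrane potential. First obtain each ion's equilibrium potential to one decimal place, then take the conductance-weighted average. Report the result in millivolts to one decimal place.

-65.7 mV

E_Na⁺ = (61.5/1)·log₁₀(114/26.0) = 39.5 mV
E_Cl⁻ = (61.5/-1)·log₁₀(128/25.8) = -42.8 mV
E_K⁺ = (61.5/1)·log₁₀(3.23/129) = -98.5 mV
Vm = (Σ gᵢEᵢ)/(Σ gᵢ) = (2.5·39.5 + 8.6·-42.8 + 14·-98.5) / (2.5 + 8.6 + 14)
= -1648.33 / 25.1 = -65.67 mV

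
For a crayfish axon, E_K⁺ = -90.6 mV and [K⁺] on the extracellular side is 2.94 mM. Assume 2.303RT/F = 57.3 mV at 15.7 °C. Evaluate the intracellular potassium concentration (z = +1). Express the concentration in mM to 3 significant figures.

Nernst: E = (57.3/1) · log₁₀([out]/[in]), so log₁₀([out]/[in]) = -90.6 × 1 / 57.3 = -1.5812.
[out]/[in] = 10^(-1.5812) = 0.02623.
[in] = 2.94 / 0.02623 = 112.1 mM.

112 mM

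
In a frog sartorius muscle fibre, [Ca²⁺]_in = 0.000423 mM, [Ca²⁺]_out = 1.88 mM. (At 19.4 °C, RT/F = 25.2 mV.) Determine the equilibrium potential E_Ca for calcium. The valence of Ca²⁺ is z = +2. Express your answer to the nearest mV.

E = (25.2/z) · ln([Ca²⁺]_out/[Ca²⁺]_in) with z = +2.
= (25.2/2) · ln(1.88/0.000423) = 12.60 · ln(4444)
= 12.60 · (8.3994) = 105.83 mV

106 mV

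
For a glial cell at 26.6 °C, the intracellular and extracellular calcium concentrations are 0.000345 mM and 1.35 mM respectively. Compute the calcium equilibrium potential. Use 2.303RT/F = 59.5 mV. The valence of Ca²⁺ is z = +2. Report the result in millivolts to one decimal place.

106.9 mV

E = (59.5/z) · log₁₀([Ca²⁺]_out/[Ca²⁺]_in) with z = +2.
= (59.5/2) · log₁₀(1.35/0.000345) = 29.75 · log₁₀(3913)
= 29.75 · (3.5925) = 106.88 mV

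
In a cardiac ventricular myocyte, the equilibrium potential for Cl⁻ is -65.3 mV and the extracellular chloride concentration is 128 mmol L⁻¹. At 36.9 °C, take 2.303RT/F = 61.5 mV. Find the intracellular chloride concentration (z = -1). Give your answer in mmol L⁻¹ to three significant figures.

Nernst: E = (61.5/-1) · log₁₀([out]/[in]), so log₁₀([out]/[in]) = -65.3 × -1 / 61.5 = 1.0618.
[out]/[in] = 10^(1.0618) = 11.53.
[in] = 128 / 11.53 = 11.1 mmol L⁻¹.

11.1 mmol L⁻¹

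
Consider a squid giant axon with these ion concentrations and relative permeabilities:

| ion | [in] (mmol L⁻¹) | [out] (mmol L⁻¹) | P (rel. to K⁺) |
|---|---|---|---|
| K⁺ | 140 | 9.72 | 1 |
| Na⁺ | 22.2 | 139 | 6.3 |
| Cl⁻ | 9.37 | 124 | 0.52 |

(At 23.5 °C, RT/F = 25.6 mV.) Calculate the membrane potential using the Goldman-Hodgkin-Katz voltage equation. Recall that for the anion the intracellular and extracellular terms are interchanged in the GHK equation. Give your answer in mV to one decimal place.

Vm = 25.6 · ln[(Σ P·[cation]ₒ + Σ P·[anion]ᵢ) / (Σ P·[cation]ᵢ + Σ P·[anion]ₒ)]
Numerator = 1×9.72 + 6.3×139 + 0.52×9.37 = 890.3
Denominator = 1×140 + 6.3×22.2 + 0.52×124 = 344.3
Vm = 25.6 · ln(2.5855) = 25.6 × (0.9499) = 24.32 mV

24.3 mV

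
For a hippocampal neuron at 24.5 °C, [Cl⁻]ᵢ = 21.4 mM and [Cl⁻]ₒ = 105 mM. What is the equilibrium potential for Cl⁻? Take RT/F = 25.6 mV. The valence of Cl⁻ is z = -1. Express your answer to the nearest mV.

E = (25.6/z) · ln([Cl⁻]_out/[Cl⁻]_in) with z = -1.
For an anion, dividing by z = -1 reverses the sign.
= (25.6/-1) · ln(105/21.4) = -25.60 · ln(4.907)
= -25.60 · (1.5906) = -40.72 mV

-41 mV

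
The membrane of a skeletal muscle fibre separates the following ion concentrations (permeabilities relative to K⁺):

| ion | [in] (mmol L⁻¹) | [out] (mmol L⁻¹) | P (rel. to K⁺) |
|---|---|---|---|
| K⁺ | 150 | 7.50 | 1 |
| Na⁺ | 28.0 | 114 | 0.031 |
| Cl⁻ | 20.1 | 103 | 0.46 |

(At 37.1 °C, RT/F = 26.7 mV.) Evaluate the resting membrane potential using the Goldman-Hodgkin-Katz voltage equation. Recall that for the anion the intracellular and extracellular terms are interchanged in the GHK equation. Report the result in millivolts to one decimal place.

-60.9 mV

Vm = 26.7 · ln[(Σ P·[cation]ₒ + Σ P·[anion]ᵢ) / (Σ P·[cation]ᵢ + Σ P·[anion]ₒ)]
Numerator = 1×7.50 + 0.031×114 + 0.46×20.1 = 20.28
Denominator = 1×150 + 0.031×28.0 + 0.46×103 = 198.2
Vm = 26.7 · ln(0.1023) = 26.7 × (-2.2799) = -60.87 mV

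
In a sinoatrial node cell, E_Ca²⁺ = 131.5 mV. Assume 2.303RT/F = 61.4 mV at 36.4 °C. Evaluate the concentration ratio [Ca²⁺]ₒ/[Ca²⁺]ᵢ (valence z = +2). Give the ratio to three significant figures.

19200

log₁₀([out]/[in]) = E·z/(61.4) = 131.5 × 2 / 61.4 = 4.2834
[out]/[in] = 10^(4.2834) = 1.92e+04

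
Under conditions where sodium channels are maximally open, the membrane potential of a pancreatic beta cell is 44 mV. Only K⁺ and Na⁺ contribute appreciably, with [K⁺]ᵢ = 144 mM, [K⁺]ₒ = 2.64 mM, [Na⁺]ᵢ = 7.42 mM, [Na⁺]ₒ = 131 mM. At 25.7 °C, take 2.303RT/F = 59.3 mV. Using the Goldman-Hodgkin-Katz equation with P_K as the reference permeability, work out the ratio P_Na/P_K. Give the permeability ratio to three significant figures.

Let α = P_Na/P_K. GHK: Vm = 59.3·log₁₀[(Kₒ + α·Naₒ)/(Kᵢ + α·Naᵢ)].
10^(Vm/59.3) = 10^(44.0/59.3) = 5.5206
So 5.5206·(Kᵢ + α·Naᵢ) = Kₒ + α·Naₒ → α = (5.5206·144.0 − 2.64) / (131.0 − 5.5206·7.42)
α = (795 − 2.64) / (131.0 − 40.96) = 792.3/90.04 = 8.8

8.80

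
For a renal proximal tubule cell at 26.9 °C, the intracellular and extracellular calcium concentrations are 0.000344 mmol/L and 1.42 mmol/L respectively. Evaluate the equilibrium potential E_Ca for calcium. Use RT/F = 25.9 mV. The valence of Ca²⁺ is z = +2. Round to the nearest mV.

E = (25.9/z) · ln([Ca²⁺]_out/[Ca²⁺]_in) with z = +2.
= (25.9/2) · ln(1.42/0.000344) = 12.95 · ln(4128)
= 12.95 · (8.3255) = 107.82 mV

108 mV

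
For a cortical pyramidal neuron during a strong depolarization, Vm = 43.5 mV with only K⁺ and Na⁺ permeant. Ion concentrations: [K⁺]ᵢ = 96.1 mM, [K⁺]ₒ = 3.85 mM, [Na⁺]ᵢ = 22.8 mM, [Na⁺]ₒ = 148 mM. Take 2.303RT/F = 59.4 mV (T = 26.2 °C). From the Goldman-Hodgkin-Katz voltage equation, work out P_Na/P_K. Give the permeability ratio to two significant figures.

21

Let α = P_Na/P_K. GHK: Vm = 59.4·log₁₀[(Kₒ + α·Naₒ)/(Kᵢ + α·Naᵢ)].
10^(Vm/59.4) = 10^(43.5/59.4) = 5.3991
So 5.3991·(Kᵢ + α·Naᵢ) = Kₒ + α·Naₒ → α = (5.3991·96.1 − 3.85) / (148.0 − 5.3991·22.8)
α = (518.9 − 3.85) / (148.0 − 123.1) = 515/24.9 = 20.68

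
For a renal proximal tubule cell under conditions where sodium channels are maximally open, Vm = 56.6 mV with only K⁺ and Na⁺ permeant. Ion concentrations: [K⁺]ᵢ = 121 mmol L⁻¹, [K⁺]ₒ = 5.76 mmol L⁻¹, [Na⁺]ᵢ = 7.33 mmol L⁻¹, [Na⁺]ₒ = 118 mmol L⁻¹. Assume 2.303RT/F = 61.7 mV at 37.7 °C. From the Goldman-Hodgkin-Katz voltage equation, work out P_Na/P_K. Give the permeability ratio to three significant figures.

17.3

Let α = P_Na/P_K. GHK: Vm = 61.7·log₁₀[(Kₒ + α·Naₒ)/(Kᵢ + α·Naᵢ)].
10^(Vm/61.7) = 10^(56.6/61.7) = 8.2669
So 8.2669·(Kᵢ + α·Naᵢ) = Kₒ + α·Naₒ → α = (8.2669·121.0 − 5.76) / (118.0 − 8.2669·7.33)
α = (1000 − 5.76) / (118.0 − 60.6) = 994.5/57.4 = 17.33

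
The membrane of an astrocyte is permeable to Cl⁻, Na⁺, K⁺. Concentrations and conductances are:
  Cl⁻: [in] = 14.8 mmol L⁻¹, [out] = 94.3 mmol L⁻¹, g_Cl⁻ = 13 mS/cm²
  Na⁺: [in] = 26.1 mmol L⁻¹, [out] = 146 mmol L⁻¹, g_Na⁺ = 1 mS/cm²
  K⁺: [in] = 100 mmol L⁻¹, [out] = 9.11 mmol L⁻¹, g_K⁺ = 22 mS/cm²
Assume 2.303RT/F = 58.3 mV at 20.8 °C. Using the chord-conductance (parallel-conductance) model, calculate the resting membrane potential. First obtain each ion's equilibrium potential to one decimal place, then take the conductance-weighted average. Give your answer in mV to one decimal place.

E_Cl⁻ = (58.3/-1)·log₁₀(94.3/14.8) = -46.9 mV
E_Na⁺ = (58.3/1)·log₁₀(146/26.1) = 43.6 mV
E_K⁺ = (58.3/1)·log₁₀(9.11/100) = -60.7 mV
Vm = (Σ gᵢEᵢ)/(Σ gᵢ) = (13·-46.9 + 1·43.6 + 22·-60.7) / (13 + 1 + 22)
= -1901.50 / 36 = -52.82 mV

-52.8 mV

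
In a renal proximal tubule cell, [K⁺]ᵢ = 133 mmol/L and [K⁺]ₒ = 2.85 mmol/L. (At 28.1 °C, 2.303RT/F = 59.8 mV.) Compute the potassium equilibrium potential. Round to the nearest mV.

-100 mV

E = (59.8/z) · log₁₀([K⁺]_out/[K⁺]_in) with z = +1.
= (59.8/1) · log₁₀(2.85/133) = 59.80 · log₁₀(0.02143)
= 59.80 · (-1.6690) = -99.81 mV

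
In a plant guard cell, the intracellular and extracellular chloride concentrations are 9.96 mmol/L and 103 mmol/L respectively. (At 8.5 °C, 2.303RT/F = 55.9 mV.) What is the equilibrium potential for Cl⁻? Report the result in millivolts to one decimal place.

E = (55.9/z) · log₁₀([Cl⁻]_out/[Cl⁻]_in) with z = -1.
For an anion, dividing by z = -1 reverses the sign.
= (55.9/-1) · log₁₀(103/9.96) = -55.90 · log₁₀(10.34)
= -55.90 · (1.0146) = -56.71 mV

-56.7 mV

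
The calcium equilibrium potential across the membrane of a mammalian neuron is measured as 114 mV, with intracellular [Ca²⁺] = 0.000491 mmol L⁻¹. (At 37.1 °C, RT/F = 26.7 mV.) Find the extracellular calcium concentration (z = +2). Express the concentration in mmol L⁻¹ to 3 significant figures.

2.51 mmol L⁻¹

Nernst: E = (26.7/2) · ln([out]/[in]), so ln([out]/[in]) = 114.0 × 2 / 26.7 = 8.5393.
[out]/[in] = e^(8.5393) = 5112.
[out] = 5112 × 0.000491 = 2.51 mmol L⁻¹.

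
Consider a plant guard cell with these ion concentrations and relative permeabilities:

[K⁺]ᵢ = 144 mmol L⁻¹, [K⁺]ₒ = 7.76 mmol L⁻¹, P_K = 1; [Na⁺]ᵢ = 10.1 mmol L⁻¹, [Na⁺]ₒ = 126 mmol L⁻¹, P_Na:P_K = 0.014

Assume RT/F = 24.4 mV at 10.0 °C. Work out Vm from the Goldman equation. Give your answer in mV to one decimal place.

-66.3 mV

Vm = 24.4 · ln[(Σ P·[cation]ₒ + Σ P·[anion]ᵢ) / (Σ P·[cation]ᵢ + Σ P·[anion]ₒ)]
Numerator = 1×7.76 + 0.014×126 = 9.524
Denominator = 1×144 + 0.014×10.1 = 144.1
Vm = 24.4 · ln(0.066074) = 24.4 × (-2.7170) = -66.29 mV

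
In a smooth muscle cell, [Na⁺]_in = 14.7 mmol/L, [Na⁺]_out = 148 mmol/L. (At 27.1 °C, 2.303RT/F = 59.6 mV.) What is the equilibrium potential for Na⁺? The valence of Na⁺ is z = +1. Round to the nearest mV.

60 mV

E = (59.6/z) · log₁₀([Na⁺]_out/[Na⁺]_in) with z = +1.
= (59.6/1) · log₁₀(148/14.7) = 59.60 · log₁₀(10.07)
= 59.60 · (1.0029) = 59.78 mV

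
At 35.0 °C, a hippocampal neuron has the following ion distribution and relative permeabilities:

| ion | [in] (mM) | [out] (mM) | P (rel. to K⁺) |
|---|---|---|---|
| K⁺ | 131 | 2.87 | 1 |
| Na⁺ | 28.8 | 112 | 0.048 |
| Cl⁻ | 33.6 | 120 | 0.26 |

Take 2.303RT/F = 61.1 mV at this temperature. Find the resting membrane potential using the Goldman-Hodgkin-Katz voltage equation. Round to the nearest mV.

-60 mV

Vm = 61.1 · log₁₀[(Σ P·[cation]ₒ + Σ P·[anion]ᵢ) / (Σ P·[cation]ᵢ + Σ P·[anion]ₒ)]
Numerator = 1×2.87 + 0.048×112 + 0.26×33.6 = 16.98
Denominator = 1×131 + 0.048×28.8 + 0.26×120 = 163.6
Vm = 61.1 · log₁₀(0.10381) = 61.1 × (-0.9837) = -60.11 mV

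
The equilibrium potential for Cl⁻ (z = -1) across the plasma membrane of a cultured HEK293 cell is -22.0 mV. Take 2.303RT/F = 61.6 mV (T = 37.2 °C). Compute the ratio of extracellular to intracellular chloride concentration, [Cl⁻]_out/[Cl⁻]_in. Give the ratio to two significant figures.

log₁₀([out]/[in]) = E·z/(61.6) = -22.0 × -1 / 61.6 = 0.3571
[out]/[in] = 10^(0.3571) = 2.276

2.3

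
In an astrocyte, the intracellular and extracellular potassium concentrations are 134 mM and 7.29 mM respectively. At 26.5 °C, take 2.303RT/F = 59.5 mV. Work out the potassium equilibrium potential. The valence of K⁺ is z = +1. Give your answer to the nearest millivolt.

-75 mV

E = (59.5/z) · log₁₀([K⁺]_out/[K⁺]_in) with z = +1.
= (59.5/1) · log₁₀(7.29/134) = 59.50 · log₁₀(0.0544)
= 59.50 · (-1.2644) = -75.23 mV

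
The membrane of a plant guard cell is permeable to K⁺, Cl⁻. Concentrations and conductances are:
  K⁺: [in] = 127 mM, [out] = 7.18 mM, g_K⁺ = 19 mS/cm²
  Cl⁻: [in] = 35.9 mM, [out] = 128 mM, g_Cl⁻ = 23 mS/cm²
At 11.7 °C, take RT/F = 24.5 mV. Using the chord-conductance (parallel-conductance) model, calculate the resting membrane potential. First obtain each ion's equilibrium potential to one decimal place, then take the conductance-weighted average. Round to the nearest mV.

-49 mV

E_K⁺ = (24.5/1)·ln(7.18/127) = -70.4 mV
E_Cl⁻ = (24.5/-1)·ln(128/35.9) = -31.1 mV
Vm = (Σ gᵢEᵢ)/(Σ gᵢ) = (19·-70.4 + 23·-31.1) / (19 + 23)
= -2052.90 / 42 = -48.88 mV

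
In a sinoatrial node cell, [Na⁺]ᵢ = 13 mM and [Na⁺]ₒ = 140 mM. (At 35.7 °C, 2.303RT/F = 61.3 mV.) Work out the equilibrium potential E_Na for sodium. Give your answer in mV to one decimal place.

63.3 mV

E = (61.3/z) · log₁₀([Na⁺]_out/[Na⁺]_in) with z = +1.
= (61.3/1) · log₁₀(140/13) = 61.30 · log₁₀(10.77)
= 61.30 · (1.0322) = 63.27 mV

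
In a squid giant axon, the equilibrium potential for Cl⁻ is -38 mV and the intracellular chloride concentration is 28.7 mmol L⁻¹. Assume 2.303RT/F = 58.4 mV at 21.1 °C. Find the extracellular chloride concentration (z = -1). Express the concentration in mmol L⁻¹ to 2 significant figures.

Nernst: E = (58.4/-1) · log₁₀([out]/[in]), so log₁₀([out]/[in]) = -38.0 × -1 / 58.4 = 0.6507.
[out]/[in] = 10^(0.6507) = 4.474.
[out] = 4.474 × 28.7 = 128.4 mmol L⁻¹.

130 mmol L⁻¹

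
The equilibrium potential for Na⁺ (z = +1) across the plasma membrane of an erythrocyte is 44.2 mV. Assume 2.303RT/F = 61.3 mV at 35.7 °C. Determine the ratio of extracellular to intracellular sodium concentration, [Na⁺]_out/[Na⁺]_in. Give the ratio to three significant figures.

5.26

log₁₀([out]/[in]) = E·z/(61.3) = 44.2 × 1 / 61.3 = 0.7210
[out]/[in] = 10^(0.7210) = 5.261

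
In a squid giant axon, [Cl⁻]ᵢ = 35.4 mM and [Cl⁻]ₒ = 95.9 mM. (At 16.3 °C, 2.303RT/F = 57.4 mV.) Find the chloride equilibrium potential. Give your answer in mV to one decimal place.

-24.8 mV

E = (57.4/z) · log₁₀([Cl⁻]_out/[Cl⁻]_in) with z = -1.
For an anion, dividing by z = -1 reverses the sign.
= (57.4/-1) · log₁₀(95.9/35.4) = -57.40 · log₁₀(2.709)
= -57.40 · (0.4328) = -24.84 mV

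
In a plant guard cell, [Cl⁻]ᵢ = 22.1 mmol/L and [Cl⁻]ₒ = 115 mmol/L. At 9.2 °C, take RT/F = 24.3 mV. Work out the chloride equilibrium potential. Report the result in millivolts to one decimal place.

-40.1 mV

E = (24.3/z) · ln([Cl⁻]_out/[Cl⁻]_in) with z = -1.
For an anion, dividing by z = -1 reverses the sign.
= (24.3/-1) · ln(115/22.1) = -24.30 · ln(5.204)
= -24.30 · (1.6494) = -40.08 mV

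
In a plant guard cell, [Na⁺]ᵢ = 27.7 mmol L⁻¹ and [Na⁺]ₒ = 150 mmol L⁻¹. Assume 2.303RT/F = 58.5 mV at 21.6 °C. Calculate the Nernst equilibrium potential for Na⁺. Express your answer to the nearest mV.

E = (58.5/z) · log₁₀([Na⁺]_out/[Na⁺]_in) with z = +1.
= (58.5/1) · log₁₀(150/27.7) = 58.50 · log₁₀(5.415)
= 58.50 · (0.7336) = 42.92 mV

43 mV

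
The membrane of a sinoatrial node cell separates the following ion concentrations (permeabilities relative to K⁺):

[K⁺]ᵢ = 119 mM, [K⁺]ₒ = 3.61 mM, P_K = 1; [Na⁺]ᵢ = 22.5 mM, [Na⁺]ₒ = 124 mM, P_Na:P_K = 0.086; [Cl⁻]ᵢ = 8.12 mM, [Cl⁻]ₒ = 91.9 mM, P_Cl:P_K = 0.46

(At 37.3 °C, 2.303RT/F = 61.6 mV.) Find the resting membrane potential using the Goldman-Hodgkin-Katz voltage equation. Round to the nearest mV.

Vm = 61.6 · log₁₀[(Σ P·[cation]ₒ + Σ P·[anion]ᵢ) / (Σ P·[cation]ᵢ + Σ P·[anion]ₒ)]
Numerator = 1×3.61 + 0.086×124 + 0.46×8.12 = 18.01
Denominator = 1×119 + 0.086×22.5 + 0.46×91.9 = 163.2
Vm = 61.6 · log₁₀(0.11034) = 61.6 × (-0.9572) = -58.97 mV

-59 mV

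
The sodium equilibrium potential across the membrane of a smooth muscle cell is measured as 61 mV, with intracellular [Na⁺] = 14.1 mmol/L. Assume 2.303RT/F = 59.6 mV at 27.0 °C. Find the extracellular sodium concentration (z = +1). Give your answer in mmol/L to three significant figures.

Nernst: E = (59.6/1) · log₁₀([out]/[in]), so log₁₀([out]/[in]) = 61.0 × 1 / 59.6 = 1.0235.
[out]/[in] = 10^(1.0235) = 10.56.
[out] = 10.56 × 14.1 = 148.8 mmol/L.

149 mmol/L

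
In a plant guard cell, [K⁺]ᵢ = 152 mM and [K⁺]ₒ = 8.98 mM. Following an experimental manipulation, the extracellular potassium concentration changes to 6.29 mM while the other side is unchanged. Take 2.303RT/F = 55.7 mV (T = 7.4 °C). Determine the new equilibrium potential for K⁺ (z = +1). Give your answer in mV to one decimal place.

-77.0 mV

After the shift: [K⁺]_out = 6.29, [K⁺]_in = 152 mM.
E_new = (55.7/1)·log₁₀(6.29/152) = 55.70 · (-1.3832) = -77.04 mV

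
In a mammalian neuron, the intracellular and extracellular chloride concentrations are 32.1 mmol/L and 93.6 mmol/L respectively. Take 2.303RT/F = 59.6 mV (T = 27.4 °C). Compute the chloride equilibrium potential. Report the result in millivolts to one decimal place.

E = (59.6/z) · log₁₀([Cl⁻]_out/[Cl⁻]_in) with z = -1.
For an anion, dividing by z = -1 reverses the sign.
= (59.6/-1) · log₁₀(93.6/32.1) = -59.60 · log₁₀(2.916)
= -59.60 · (0.4648) = -27.70 mV

-27.7 mV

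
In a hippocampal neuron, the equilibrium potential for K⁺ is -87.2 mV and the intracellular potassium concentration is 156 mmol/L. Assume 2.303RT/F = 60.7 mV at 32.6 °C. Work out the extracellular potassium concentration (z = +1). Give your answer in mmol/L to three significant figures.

5.71 mmol/L

Nernst: E = (60.7/1) · log₁₀([out]/[in]), so log₁₀([out]/[in]) = -87.2 × 1 / 60.7 = -1.4366.
[out]/[in] = 10^(-1.4366) = 0.0366.
[out] = 0.0366 × 156 = 5.709 mmol/L.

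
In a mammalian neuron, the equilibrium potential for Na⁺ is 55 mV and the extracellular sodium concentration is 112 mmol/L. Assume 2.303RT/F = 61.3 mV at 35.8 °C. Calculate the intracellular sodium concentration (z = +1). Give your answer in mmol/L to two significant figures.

14 mmol/L

Nernst: E = (61.3/1) · log₁₀([out]/[in]), so log₁₀([out]/[in]) = 55.0 × 1 / 61.3 = 0.8972.
[out]/[in] = 10^(0.8972) = 7.893.
[in] = 112 / 7.893 = 14.19 mmol/L.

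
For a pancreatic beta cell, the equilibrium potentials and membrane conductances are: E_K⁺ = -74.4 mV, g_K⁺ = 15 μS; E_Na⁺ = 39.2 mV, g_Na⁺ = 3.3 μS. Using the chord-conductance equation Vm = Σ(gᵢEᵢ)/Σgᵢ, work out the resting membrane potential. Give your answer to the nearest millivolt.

Σ gᵢEᵢ = 15·(-74.4) + 3.3·(39.2) = -986.64
Σ gᵢ = 15 + 3.3 = 18.3
Vm = -986.64 / 18.3 = -53.91 mV

-54 mV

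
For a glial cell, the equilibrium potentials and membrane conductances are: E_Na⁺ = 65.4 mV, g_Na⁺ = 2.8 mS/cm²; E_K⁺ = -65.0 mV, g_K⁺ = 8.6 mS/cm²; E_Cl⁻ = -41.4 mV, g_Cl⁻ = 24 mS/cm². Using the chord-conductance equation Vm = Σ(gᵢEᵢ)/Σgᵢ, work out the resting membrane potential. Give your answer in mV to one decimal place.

Σ gᵢEᵢ = 2.8·(65.4) + 8.6·(-65.0) + 24·(-41.4) = -1369.48
Σ gᵢ = 2.8 + 8.6 + 24 = 35.4
Vm = -1369.48 / 35.4 = -38.69 mV

-38.7 mV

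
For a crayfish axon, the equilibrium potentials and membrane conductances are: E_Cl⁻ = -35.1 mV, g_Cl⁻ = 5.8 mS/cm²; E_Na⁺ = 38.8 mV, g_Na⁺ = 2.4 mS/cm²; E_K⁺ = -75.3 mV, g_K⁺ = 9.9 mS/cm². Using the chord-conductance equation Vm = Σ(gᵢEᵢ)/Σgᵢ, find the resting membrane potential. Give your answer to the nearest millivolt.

-47 mV

Σ gᵢEᵢ = 5.8·(-35.1) + 2.4·(38.8) + 9.9·(-75.3) = -855.93
Σ gᵢ = 5.8 + 2.4 + 9.9 = 18.1
Vm = -855.93 / 18.1 = -47.29 mV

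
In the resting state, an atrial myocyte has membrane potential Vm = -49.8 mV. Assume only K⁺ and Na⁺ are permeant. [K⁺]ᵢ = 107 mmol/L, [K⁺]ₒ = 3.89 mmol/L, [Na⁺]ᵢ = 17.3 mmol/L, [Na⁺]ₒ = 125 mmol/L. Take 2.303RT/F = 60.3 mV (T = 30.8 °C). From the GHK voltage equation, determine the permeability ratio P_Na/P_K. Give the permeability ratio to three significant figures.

Let α = P_Na/P_K. GHK: Vm = 60.3·log₁₀[(Kₒ + α·Naₒ)/(Kᵢ + α·Naᵢ)].
10^(Vm/60.3) = 10^(-49.8/60.3) = 0.14932
So 0.14932·(Kᵢ + α·Naᵢ) = Kₒ + α·Naₒ → α = (0.14932·107.0 − 3.89) / (125.0 − 0.14932·17.3)
α = (15.98 − 3.89) / (125.0 − 2.583) = 12.09/122.4 = 0.09874

0.0987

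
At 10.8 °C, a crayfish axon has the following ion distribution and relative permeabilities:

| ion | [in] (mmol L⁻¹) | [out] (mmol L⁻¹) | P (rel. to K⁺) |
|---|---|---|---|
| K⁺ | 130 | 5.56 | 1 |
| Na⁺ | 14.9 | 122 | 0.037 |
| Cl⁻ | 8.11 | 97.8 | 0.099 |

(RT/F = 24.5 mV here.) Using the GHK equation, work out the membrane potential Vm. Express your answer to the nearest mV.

Vm = 24.5 · ln[(Σ P·[cation]ₒ + Σ P·[anion]ᵢ) / (Σ P·[cation]ᵢ + Σ P·[anion]ₒ)]
Numerator = 1×5.56 + 0.037×122 + 0.099×8.11 = 10.88
Denominator = 1×130 + 0.037×14.9 + 0.099×97.8 = 140.2
Vm = 24.5 · ln(0.077563) = 24.5 × (-2.5567) = -62.64 mV

-63 mV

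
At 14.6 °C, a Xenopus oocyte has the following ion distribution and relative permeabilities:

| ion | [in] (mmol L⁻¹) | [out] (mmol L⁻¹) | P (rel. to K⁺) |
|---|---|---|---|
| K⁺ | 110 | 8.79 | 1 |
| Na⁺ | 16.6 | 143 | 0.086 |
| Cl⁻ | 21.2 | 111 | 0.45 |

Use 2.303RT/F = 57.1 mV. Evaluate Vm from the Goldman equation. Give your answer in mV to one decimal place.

Vm = 57.1 · log₁₀[(Σ P·[cation]ₒ + Σ P·[anion]ᵢ) / (Σ P·[cation]ᵢ + Σ P·[anion]ₒ)]
Numerator = 1×8.79 + 0.086×143 + 0.45×21.2 = 30.63
Denominator = 1×110 + 0.086×16.6 + 0.45×111 = 161.4
Vm = 57.1 · log₁₀(0.18979) = 57.1 × (-0.7217) = -41.21 mV

-41.2 mV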